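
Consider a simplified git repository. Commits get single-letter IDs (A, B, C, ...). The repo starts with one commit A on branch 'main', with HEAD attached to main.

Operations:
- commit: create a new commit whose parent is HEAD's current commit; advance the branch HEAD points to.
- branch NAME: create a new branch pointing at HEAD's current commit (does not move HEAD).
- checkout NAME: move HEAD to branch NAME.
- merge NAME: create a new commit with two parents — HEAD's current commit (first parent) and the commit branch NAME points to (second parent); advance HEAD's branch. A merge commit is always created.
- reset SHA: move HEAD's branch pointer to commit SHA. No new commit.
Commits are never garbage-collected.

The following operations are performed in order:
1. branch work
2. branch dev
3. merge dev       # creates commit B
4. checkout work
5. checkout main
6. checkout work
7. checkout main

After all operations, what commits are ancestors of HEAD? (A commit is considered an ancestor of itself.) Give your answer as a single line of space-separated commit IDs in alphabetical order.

Answer: A B

Derivation:
After op 1 (branch): HEAD=main@A [main=A work=A]
After op 2 (branch): HEAD=main@A [dev=A main=A work=A]
After op 3 (merge): HEAD=main@B [dev=A main=B work=A]
After op 4 (checkout): HEAD=work@A [dev=A main=B work=A]
After op 5 (checkout): HEAD=main@B [dev=A main=B work=A]
After op 6 (checkout): HEAD=work@A [dev=A main=B work=A]
After op 7 (checkout): HEAD=main@B [dev=A main=B work=A]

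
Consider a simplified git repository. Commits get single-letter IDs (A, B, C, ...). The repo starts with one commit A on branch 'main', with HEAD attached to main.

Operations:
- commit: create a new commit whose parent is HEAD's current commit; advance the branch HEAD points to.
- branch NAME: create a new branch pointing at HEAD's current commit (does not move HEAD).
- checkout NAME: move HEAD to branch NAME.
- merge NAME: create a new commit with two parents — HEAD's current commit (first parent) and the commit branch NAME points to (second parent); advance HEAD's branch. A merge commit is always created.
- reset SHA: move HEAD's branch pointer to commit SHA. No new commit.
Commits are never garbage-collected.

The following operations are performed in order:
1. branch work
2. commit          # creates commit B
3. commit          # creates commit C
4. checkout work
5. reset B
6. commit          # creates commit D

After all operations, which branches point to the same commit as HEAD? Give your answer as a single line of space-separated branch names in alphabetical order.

After op 1 (branch): HEAD=main@A [main=A work=A]
After op 2 (commit): HEAD=main@B [main=B work=A]
After op 3 (commit): HEAD=main@C [main=C work=A]
After op 4 (checkout): HEAD=work@A [main=C work=A]
After op 5 (reset): HEAD=work@B [main=C work=B]
After op 6 (commit): HEAD=work@D [main=C work=D]

Answer: work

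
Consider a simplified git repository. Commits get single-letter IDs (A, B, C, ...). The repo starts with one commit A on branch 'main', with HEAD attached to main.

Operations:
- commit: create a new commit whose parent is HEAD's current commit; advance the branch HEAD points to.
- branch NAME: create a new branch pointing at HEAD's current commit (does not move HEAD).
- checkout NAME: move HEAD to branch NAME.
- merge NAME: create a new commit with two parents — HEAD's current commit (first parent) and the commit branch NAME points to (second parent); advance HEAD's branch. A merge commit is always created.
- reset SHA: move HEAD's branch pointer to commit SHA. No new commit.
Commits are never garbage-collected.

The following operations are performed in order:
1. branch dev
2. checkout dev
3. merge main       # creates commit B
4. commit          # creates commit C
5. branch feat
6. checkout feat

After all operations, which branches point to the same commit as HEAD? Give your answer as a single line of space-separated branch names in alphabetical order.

Answer: dev feat

Derivation:
After op 1 (branch): HEAD=main@A [dev=A main=A]
After op 2 (checkout): HEAD=dev@A [dev=A main=A]
After op 3 (merge): HEAD=dev@B [dev=B main=A]
After op 4 (commit): HEAD=dev@C [dev=C main=A]
After op 5 (branch): HEAD=dev@C [dev=C feat=C main=A]
After op 6 (checkout): HEAD=feat@C [dev=C feat=C main=A]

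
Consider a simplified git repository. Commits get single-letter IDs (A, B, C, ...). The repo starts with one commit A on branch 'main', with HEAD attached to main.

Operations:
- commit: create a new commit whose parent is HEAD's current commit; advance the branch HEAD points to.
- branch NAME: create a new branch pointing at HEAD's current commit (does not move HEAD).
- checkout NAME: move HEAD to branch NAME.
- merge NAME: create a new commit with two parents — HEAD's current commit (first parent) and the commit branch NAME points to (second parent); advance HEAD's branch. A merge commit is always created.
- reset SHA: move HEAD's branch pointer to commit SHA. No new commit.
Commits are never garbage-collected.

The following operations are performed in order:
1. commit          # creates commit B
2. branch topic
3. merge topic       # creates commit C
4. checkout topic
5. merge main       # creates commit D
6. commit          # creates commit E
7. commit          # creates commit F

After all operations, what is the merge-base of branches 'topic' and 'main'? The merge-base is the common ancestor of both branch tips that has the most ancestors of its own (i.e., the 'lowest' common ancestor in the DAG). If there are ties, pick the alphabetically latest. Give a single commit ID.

After op 1 (commit): HEAD=main@B [main=B]
After op 2 (branch): HEAD=main@B [main=B topic=B]
After op 3 (merge): HEAD=main@C [main=C topic=B]
After op 4 (checkout): HEAD=topic@B [main=C topic=B]
After op 5 (merge): HEAD=topic@D [main=C topic=D]
After op 6 (commit): HEAD=topic@E [main=C topic=E]
After op 7 (commit): HEAD=topic@F [main=C topic=F]
ancestors(topic=F): ['A', 'B', 'C', 'D', 'E', 'F']
ancestors(main=C): ['A', 'B', 'C']
common: ['A', 'B', 'C']

Answer: C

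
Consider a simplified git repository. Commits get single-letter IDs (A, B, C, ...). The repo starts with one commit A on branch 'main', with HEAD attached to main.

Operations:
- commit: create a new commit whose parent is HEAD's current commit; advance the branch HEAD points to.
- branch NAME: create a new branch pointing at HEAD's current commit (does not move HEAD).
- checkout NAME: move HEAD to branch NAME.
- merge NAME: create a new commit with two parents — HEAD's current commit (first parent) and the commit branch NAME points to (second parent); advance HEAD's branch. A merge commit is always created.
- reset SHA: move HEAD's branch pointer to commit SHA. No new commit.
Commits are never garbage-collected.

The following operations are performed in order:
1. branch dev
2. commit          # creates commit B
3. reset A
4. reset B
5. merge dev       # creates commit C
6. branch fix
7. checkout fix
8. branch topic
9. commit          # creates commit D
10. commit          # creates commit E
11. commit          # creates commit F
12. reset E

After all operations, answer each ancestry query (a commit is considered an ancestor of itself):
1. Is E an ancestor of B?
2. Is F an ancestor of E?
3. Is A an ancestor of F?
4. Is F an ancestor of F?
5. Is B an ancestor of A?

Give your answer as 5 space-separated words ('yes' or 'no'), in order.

Answer: no no yes yes no

Derivation:
After op 1 (branch): HEAD=main@A [dev=A main=A]
After op 2 (commit): HEAD=main@B [dev=A main=B]
After op 3 (reset): HEAD=main@A [dev=A main=A]
After op 4 (reset): HEAD=main@B [dev=A main=B]
After op 5 (merge): HEAD=main@C [dev=A main=C]
After op 6 (branch): HEAD=main@C [dev=A fix=C main=C]
After op 7 (checkout): HEAD=fix@C [dev=A fix=C main=C]
After op 8 (branch): HEAD=fix@C [dev=A fix=C main=C topic=C]
After op 9 (commit): HEAD=fix@D [dev=A fix=D main=C topic=C]
After op 10 (commit): HEAD=fix@E [dev=A fix=E main=C topic=C]
After op 11 (commit): HEAD=fix@F [dev=A fix=F main=C topic=C]
After op 12 (reset): HEAD=fix@E [dev=A fix=E main=C topic=C]
ancestors(B) = {A,B}; E in? no
ancestors(E) = {A,B,C,D,E}; F in? no
ancestors(F) = {A,B,C,D,E,F}; A in? yes
ancestors(F) = {A,B,C,D,E,F}; F in? yes
ancestors(A) = {A}; B in? no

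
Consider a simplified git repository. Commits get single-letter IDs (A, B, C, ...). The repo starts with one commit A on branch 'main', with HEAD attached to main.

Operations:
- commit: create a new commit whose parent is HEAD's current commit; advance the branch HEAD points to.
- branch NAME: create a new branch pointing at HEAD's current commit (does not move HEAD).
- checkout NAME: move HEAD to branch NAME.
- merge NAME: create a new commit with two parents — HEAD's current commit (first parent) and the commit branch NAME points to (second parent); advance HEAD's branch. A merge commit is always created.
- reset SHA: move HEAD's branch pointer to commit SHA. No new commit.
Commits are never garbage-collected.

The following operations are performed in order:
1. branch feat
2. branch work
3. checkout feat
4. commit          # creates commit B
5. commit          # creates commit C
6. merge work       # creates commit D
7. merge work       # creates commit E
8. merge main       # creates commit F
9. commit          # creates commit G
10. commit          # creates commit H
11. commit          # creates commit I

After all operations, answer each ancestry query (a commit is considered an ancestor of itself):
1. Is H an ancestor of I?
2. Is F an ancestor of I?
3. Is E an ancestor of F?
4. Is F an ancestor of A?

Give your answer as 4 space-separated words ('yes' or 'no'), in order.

Answer: yes yes yes no

Derivation:
After op 1 (branch): HEAD=main@A [feat=A main=A]
After op 2 (branch): HEAD=main@A [feat=A main=A work=A]
After op 3 (checkout): HEAD=feat@A [feat=A main=A work=A]
After op 4 (commit): HEAD=feat@B [feat=B main=A work=A]
After op 5 (commit): HEAD=feat@C [feat=C main=A work=A]
After op 6 (merge): HEAD=feat@D [feat=D main=A work=A]
After op 7 (merge): HEAD=feat@E [feat=E main=A work=A]
After op 8 (merge): HEAD=feat@F [feat=F main=A work=A]
After op 9 (commit): HEAD=feat@G [feat=G main=A work=A]
After op 10 (commit): HEAD=feat@H [feat=H main=A work=A]
After op 11 (commit): HEAD=feat@I [feat=I main=A work=A]
ancestors(I) = {A,B,C,D,E,F,G,H,I}; H in? yes
ancestors(I) = {A,B,C,D,E,F,G,H,I}; F in? yes
ancestors(F) = {A,B,C,D,E,F}; E in? yes
ancestors(A) = {A}; F in? no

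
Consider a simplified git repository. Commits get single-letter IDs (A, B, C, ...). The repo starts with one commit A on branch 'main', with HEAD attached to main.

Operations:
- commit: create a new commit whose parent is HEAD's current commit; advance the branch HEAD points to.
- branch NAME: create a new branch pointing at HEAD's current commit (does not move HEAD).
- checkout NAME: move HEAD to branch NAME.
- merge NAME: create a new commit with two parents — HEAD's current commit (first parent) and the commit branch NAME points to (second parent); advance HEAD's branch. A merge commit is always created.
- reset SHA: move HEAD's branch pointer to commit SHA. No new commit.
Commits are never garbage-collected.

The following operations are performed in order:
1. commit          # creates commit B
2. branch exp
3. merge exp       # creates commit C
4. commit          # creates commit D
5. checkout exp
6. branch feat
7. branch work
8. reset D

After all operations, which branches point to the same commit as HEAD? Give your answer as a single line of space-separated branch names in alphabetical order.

Answer: exp main

Derivation:
After op 1 (commit): HEAD=main@B [main=B]
After op 2 (branch): HEAD=main@B [exp=B main=B]
After op 3 (merge): HEAD=main@C [exp=B main=C]
After op 4 (commit): HEAD=main@D [exp=B main=D]
After op 5 (checkout): HEAD=exp@B [exp=B main=D]
After op 6 (branch): HEAD=exp@B [exp=B feat=B main=D]
After op 7 (branch): HEAD=exp@B [exp=B feat=B main=D work=B]
After op 8 (reset): HEAD=exp@D [exp=D feat=B main=D work=B]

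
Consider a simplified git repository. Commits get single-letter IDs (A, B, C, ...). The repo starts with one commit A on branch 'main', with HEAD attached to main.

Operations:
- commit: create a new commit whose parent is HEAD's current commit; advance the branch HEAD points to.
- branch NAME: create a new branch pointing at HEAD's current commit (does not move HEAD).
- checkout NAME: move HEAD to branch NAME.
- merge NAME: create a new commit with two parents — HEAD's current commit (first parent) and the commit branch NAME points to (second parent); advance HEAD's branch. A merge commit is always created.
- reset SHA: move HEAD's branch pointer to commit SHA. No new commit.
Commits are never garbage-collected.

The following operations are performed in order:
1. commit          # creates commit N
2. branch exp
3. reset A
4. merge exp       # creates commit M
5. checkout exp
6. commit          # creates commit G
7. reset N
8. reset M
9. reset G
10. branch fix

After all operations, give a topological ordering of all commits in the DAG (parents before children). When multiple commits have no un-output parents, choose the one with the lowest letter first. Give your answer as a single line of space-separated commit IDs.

Answer: A N G M

Derivation:
After op 1 (commit): HEAD=main@N [main=N]
After op 2 (branch): HEAD=main@N [exp=N main=N]
After op 3 (reset): HEAD=main@A [exp=N main=A]
After op 4 (merge): HEAD=main@M [exp=N main=M]
After op 5 (checkout): HEAD=exp@N [exp=N main=M]
After op 6 (commit): HEAD=exp@G [exp=G main=M]
After op 7 (reset): HEAD=exp@N [exp=N main=M]
After op 8 (reset): HEAD=exp@M [exp=M main=M]
After op 9 (reset): HEAD=exp@G [exp=G main=M]
After op 10 (branch): HEAD=exp@G [exp=G fix=G main=M]
commit A: parents=[]
commit G: parents=['N']
commit M: parents=['A', 'N']
commit N: parents=['A']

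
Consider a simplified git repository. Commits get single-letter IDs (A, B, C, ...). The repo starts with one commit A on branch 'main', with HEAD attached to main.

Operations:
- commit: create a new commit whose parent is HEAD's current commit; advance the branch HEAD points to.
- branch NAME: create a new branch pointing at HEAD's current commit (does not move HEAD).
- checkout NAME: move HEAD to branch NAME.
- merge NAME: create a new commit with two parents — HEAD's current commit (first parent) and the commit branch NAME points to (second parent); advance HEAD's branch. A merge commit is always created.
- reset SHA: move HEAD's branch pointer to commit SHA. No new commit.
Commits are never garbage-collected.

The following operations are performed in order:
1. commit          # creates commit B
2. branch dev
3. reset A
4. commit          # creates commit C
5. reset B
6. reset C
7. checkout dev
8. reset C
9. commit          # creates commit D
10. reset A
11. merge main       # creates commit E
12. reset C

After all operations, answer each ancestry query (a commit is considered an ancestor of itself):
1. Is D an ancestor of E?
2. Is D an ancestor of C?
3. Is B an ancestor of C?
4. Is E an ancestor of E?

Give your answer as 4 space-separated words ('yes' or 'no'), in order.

After op 1 (commit): HEAD=main@B [main=B]
After op 2 (branch): HEAD=main@B [dev=B main=B]
After op 3 (reset): HEAD=main@A [dev=B main=A]
After op 4 (commit): HEAD=main@C [dev=B main=C]
After op 5 (reset): HEAD=main@B [dev=B main=B]
After op 6 (reset): HEAD=main@C [dev=B main=C]
After op 7 (checkout): HEAD=dev@B [dev=B main=C]
After op 8 (reset): HEAD=dev@C [dev=C main=C]
After op 9 (commit): HEAD=dev@D [dev=D main=C]
After op 10 (reset): HEAD=dev@A [dev=A main=C]
After op 11 (merge): HEAD=dev@E [dev=E main=C]
After op 12 (reset): HEAD=dev@C [dev=C main=C]
ancestors(E) = {A,C,E}; D in? no
ancestors(C) = {A,C}; D in? no
ancestors(C) = {A,C}; B in? no
ancestors(E) = {A,C,E}; E in? yes

Answer: no no no yes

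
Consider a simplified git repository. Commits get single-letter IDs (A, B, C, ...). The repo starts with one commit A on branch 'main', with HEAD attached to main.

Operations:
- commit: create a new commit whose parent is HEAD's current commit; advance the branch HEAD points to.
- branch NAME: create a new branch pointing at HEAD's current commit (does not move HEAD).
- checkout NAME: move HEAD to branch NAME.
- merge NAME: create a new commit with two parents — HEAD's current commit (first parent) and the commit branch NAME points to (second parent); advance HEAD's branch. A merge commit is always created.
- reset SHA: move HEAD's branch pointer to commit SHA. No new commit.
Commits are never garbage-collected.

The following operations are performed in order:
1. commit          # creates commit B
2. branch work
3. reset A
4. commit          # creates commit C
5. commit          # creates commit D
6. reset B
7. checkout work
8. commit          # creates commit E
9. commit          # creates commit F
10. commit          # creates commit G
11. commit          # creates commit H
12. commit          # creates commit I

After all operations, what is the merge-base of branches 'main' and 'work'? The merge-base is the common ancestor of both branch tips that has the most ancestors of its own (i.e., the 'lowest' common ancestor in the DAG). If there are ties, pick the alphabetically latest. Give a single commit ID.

Answer: B

Derivation:
After op 1 (commit): HEAD=main@B [main=B]
After op 2 (branch): HEAD=main@B [main=B work=B]
After op 3 (reset): HEAD=main@A [main=A work=B]
After op 4 (commit): HEAD=main@C [main=C work=B]
After op 5 (commit): HEAD=main@D [main=D work=B]
After op 6 (reset): HEAD=main@B [main=B work=B]
After op 7 (checkout): HEAD=work@B [main=B work=B]
After op 8 (commit): HEAD=work@E [main=B work=E]
After op 9 (commit): HEAD=work@F [main=B work=F]
After op 10 (commit): HEAD=work@G [main=B work=G]
After op 11 (commit): HEAD=work@H [main=B work=H]
After op 12 (commit): HEAD=work@I [main=B work=I]
ancestors(main=B): ['A', 'B']
ancestors(work=I): ['A', 'B', 'E', 'F', 'G', 'H', 'I']
common: ['A', 'B']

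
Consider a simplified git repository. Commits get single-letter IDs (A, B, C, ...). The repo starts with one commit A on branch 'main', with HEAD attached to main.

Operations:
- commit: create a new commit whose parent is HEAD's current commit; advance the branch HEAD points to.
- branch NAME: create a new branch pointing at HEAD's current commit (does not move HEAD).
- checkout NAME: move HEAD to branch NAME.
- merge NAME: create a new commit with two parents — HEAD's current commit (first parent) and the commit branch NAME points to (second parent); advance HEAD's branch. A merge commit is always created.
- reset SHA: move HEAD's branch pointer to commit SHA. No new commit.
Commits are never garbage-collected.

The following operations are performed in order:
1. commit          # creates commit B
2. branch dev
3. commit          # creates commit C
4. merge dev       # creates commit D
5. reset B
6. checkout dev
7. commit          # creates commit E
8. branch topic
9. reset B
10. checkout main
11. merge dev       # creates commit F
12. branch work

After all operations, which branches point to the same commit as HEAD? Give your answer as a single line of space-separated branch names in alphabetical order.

After op 1 (commit): HEAD=main@B [main=B]
After op 2 (branch): HEAD=main@B [dev=B main=B]
After op 3 (commit): HEAD=main@C [dev=B main=C]
After op 4 (merge): HEAD=main@D [dev=B main=D]
After op 5 (reset): HEAD=main@B [dev=B main=B]
After op 6 (checkout): HEAD=dev@B [dev=B main=B]
After op 7 (commit): HEAD=dev@E [dev=E main=B]
After op 8 (branch): HEAD=dev@E [dev=E main=B topic=E]
After op 9 (reset): HEAD=dev@B [dev=B main=B topic=E]
After op 10 (checkout): HEAD=main@B [dev=B main=B topic=E]
After op 11 (merge): HEAD=main@F [dev=B main=F topic=E]
After op 12 (branch): HEAD=main@F [dev=B main=F topic=E work=F]

Answer: main work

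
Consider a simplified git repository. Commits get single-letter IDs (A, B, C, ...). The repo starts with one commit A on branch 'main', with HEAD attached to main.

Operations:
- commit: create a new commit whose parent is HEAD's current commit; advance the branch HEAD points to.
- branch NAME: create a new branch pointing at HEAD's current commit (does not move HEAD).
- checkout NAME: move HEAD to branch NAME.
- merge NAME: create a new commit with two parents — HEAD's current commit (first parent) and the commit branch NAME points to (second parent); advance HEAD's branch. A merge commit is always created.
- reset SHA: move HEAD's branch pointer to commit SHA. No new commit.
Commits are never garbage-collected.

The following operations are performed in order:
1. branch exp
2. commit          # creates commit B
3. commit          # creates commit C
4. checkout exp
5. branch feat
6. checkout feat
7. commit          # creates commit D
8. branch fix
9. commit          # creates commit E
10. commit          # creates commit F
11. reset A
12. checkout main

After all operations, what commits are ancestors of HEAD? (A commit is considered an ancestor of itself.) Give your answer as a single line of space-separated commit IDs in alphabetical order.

After op 1 (branch): HEAD=main@A [exp=A main=A]
After op 2 (commit): HEAD=main@B [exp=A main=B]
After op 3 (commit): HEAD=main@C [exp=A main=C]
After op 4 (checkout): HEAD=exp@A [exp=A main=C]
After op 5 (branch): HEAD=exp@A [exp=A feat=A main=C]
After op 6 (checkout): HEAD=feat@A [exp=A feat=A main=C]
After op 7 (commit): HEAD=feat@D [exp=A feat=D main=C]
After op 8 (branch): HEAD=feat@D [exp=A feat=D fix=D main=C]
After op 9 (commit): HEAD=feat@E [exp=A feat=E fix=D main=C]
After op 10 (commit): HEAD=feat@F [exp=A feat=F fix=D main=C]
After op 11 (reset): HEAD=feat@A [exp=A feat=A fix=D main=C]
After op 12 (checkout): HEAD=main@C [exp=A feat=A fix=D main=C]

Answer: A B C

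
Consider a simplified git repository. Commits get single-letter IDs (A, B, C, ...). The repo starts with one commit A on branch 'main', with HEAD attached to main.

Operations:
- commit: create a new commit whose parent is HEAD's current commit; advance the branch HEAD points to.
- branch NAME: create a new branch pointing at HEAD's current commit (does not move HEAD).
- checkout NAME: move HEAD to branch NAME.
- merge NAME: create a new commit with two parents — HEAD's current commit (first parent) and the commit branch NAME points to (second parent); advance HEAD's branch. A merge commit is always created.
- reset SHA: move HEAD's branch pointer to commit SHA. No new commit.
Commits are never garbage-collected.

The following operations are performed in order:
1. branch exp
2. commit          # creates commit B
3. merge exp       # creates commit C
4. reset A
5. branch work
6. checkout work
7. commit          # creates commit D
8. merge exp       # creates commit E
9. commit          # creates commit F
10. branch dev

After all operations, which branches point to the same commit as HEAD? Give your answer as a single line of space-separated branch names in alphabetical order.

After op 1 (branch): HEAD=main@A [exp=A main=A]
After op 2 (commit): HEAD=main@B [exp=A main=B]
After op 3 (merge): HEAD=main@C [exp=A main=C]
After op 4 (reset): HEAD=main@A [exp=A main=A]
After op 5 (branch): HEAD=main@A [exp=A main=A work=A]
After op 6 (checkout): HEAD=work@A [exp=A main=A work=A]
After op 7 (commit): HEAD=work@D [exp=A main=A work=D]
After op 8 (merge): HEAD=work@E [exp=A main=A work=E]
After op 9 (commit): HEAD=work@F [exp=A main=A work=F]
After op 10 (branch): HEAD=work@F [dev=F exp=A main=A work=F]

Answer: dev work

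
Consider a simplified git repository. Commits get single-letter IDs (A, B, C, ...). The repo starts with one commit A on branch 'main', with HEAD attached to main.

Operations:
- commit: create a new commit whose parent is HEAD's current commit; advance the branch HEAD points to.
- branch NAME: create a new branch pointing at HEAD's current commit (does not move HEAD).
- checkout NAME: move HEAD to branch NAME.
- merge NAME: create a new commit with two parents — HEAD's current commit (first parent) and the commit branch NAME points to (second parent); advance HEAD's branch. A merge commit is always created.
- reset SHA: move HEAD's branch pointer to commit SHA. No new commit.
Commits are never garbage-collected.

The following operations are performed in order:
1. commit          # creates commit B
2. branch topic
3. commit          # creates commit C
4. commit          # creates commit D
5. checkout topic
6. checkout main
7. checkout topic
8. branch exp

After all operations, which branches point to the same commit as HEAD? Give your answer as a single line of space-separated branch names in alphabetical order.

Answer: exp topic

Derivation:
After op 1 (commit): HEAD=main@B [main=B]
After op 2 (branch): HEAD=main@B [main=B topic=B]
After op 3 (commit): HEAD=main@C [main=C topic=B]
After op 4 (commit): HEAD=main@D [main=D topic=B]
After op 5 (checkout): HEAD=topic@B [main=D topic=B]
After op 6 (checkout): HEAD=main@D [main=D topic=B]
After op 7 (checkout): HEAD=topic@B [main=D topic=B]
After op 8 (branch): HEAD=topic@B [exp=B main=D topic=B]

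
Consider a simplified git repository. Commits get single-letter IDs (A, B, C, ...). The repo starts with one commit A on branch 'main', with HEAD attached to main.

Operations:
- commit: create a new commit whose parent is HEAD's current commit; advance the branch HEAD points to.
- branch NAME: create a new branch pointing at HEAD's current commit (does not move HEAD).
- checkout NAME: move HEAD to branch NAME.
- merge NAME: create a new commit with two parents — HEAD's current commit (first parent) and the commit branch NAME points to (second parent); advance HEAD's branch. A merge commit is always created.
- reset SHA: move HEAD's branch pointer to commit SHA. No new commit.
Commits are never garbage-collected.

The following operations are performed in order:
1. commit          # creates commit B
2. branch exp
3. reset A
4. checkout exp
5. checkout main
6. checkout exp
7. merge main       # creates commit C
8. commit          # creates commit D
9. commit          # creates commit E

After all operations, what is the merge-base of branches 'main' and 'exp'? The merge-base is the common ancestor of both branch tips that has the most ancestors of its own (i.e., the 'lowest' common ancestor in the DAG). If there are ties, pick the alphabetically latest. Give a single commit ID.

Answer: A

Derivation:
After op 1 (commit): HEAD=main@B [main=B]
After op 2 (branch): HEAD=main@B [exp=B main=B]
After op 3 (reset): HEAD=main@A [exp=B main=A]
After op 4 (checkout): HEAD=exp@B [exp=B main=A]
After op 5 (checkout): HEAD=main@A [exp=B main=A]
After op 6 (checkout): HEAD=exp@B [exp=B main=A]
After op 7 (merge): HEAD=exp@C [exp=C main=A]
After op 8 (commit): HEAD=exp@D [exp=D main=A]
After op 9 (commit): HEAD=exp@E [exp=E main=A]
ancestors(main=A): ['A']
ancestors(exp=E): ['A', 'B', 'C', 'D', 'E']
common: ['A']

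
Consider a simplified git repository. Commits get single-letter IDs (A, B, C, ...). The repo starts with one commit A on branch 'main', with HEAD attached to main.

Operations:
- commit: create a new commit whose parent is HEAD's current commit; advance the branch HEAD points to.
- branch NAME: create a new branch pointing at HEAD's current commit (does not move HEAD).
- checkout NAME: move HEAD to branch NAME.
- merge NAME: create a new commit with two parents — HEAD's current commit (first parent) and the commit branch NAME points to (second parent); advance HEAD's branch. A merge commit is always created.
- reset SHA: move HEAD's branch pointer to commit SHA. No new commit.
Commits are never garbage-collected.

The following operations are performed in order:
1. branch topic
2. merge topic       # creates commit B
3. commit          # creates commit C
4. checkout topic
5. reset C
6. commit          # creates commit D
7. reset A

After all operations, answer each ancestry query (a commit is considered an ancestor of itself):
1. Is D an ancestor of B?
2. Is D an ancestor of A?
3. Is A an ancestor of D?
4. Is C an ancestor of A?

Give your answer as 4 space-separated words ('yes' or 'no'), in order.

After op 1 (branch): HEAD=main@A [main=A topic=A]
After op 2 (merge): HEAD=main@B [main=B topic=A]
After op 3 (commit): HEAD=main@C [main=C topic=A]
After op 4 (checkout): HEAD=topic@A [main=C topic=A]
After op 5 (reset): HEAD=topic@C [main=C topic=C]
After op 6 (commit): HEAD=topic@D [main=C topic=D]
After op 7 (reset): HEAD=topic@A [main=C topic=A]
ancestors(B) = {A,B}; D in? no
ancestors(A) = {A}; D in? no
ancestors(D) = {A,B,C,D}; A in? yes
ancestors(A) = {A}; C in? no

Answer: no no yes no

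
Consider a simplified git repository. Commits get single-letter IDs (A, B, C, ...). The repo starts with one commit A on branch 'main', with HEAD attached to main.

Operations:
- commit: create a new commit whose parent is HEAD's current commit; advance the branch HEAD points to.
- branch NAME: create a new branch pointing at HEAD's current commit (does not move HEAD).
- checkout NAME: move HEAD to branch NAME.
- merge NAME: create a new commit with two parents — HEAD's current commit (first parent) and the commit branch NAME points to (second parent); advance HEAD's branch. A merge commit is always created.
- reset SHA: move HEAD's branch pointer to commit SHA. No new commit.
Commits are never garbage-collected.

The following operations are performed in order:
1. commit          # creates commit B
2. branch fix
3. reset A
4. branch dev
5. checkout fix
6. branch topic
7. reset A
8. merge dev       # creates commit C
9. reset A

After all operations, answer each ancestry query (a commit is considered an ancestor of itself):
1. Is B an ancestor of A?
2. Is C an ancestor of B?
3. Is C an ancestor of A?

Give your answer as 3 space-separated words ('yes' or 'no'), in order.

After op 1 (commit): HEAD=main@B [main=B]
After op 2 (branch): HEAD=main@B [fix=B main=B]
After op 3 (reset): HEAD=main@A [fix=B main=A]
After op 4 (branch): HEAD=main@A [dev=A fix=B main=A]
After op 5 (checkout): HEAD=fix@B [dev=A fix=B main=A]
After op 6 (branch): HEAD=fix@B [dev=A fix=B main=A topic=B]
After op 7 (reset): HEAD=fix@A [dev=A fix=A main=A topic=B]
After op 8 (merge): HEAD=fix@C [dev=A fix=C main=A topic=B]
After op 9 (reset): HEAD=fix@A [dev=A fix=A main=A topic=B]
ancestors(A) = {A}; B in? no
ancestors(B) = {A,B}; C in? no
ancestors(A) = {A}; C in? no

Answer: no no no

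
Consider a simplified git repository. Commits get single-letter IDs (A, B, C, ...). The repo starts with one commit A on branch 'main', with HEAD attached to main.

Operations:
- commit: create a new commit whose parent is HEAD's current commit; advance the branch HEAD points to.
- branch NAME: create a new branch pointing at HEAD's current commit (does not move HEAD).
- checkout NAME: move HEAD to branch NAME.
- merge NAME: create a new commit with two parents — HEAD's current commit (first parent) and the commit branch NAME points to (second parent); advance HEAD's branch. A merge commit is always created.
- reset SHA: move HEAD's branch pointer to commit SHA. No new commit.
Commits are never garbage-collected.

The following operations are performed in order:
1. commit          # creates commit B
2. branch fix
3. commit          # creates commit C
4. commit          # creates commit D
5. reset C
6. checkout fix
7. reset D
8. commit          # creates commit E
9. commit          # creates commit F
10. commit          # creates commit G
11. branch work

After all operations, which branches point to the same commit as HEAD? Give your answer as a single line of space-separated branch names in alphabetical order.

After op 1 (commit): HEAD=main@B [main=B]
After op 2 (branch): HEAD=main@B [fix=B main=B]
After op 3 (commit): HEAD=main@C [fix=B main=C]
After op 4 (commit): HEAD=main@D [fix=B main=D]
After op 5 (reset): HEAD=main@C [fix=B main=C]
After op 6 (checkout): HEAD=fix@B [fix=B main=C]
After op 7 (reset): HEAD=fix@D [fix=D main=C]
After op 8 (commit): HEAD=fix@E [fix=E main=C]
After op 9 (commit): HEAD=fix@F [fix=F main=C]
After op 10 (commit): HEAD=fix@G [fix=G main=C]
After op 11 (branch): HEAD=fix@G [fix=G main=C work=G]

Answer: fix work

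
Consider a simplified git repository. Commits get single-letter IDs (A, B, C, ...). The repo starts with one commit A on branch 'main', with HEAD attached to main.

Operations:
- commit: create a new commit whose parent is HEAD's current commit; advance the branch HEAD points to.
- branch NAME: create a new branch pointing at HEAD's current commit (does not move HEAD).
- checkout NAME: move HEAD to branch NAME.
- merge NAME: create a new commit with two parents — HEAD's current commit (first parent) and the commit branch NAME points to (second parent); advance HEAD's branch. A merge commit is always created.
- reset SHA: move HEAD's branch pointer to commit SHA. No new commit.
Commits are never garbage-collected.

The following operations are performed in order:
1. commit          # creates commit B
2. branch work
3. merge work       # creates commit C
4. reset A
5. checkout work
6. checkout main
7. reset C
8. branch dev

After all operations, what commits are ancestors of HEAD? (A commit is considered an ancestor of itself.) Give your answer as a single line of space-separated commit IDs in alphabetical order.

After op 1 (commit): HEAD=main@B [main=B]
After op 2 (branch): HEAD=main@B [main=B work=B]
After op 3 (merge): HEAD=main@C [main=C work=B]
After op 4 (reset): HEAD=main@A [main=A work=B]
After op 5 (checkout): HEAD=work@B [main=A work=B]
After op 6 (checkout): HEAD=main@A [main=A work=B]
After op 7 (reset): HEAD=main@C [main=C work=B]
After op 8 (branch): HEAD=main@C [dev=C main=C work=B]

Answer: A B C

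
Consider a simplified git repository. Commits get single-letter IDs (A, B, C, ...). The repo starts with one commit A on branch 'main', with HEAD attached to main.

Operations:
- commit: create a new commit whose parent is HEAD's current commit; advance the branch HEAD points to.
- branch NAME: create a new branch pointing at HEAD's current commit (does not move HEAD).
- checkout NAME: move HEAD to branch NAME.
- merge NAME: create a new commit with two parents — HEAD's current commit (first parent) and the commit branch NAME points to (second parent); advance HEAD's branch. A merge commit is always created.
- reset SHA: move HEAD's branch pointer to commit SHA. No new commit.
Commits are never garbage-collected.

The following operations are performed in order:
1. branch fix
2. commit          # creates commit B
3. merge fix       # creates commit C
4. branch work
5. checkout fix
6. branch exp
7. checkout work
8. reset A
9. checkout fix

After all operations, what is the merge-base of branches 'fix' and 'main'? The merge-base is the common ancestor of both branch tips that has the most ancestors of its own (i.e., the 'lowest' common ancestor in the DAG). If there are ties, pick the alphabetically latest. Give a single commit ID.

After op 1 (branch): HEAD=main@A [fix=A main=A]
After op 2 (commit): HEAD=main@B [fix=A main=B]
After op 3 (merge): HEAD=main@C [fix=A main=C]
After op 4 (branch): HEAD=main@C [fix=A main=C work=C]
After op 5 (checkout): HEAD=fix@A [fix=A main=C work=C]
After op 6 (branch): HEAD=fix@A [exp=A fix=A main=C work=C]
After op 7 (checkout): HEAD=work@C [exp=A fix=A main=C work=C]
After op 8 (reset): HEAD=work@A [exp=A fix=A main=C work=A]
After op 9 (checkout): HEAD=fix@A [exp=A fix=A main=C work=A]
ancestors(fix=A): ['A']
ancestors(main=C): ['A', 'B', 'C']
common: ['A']

Answer: A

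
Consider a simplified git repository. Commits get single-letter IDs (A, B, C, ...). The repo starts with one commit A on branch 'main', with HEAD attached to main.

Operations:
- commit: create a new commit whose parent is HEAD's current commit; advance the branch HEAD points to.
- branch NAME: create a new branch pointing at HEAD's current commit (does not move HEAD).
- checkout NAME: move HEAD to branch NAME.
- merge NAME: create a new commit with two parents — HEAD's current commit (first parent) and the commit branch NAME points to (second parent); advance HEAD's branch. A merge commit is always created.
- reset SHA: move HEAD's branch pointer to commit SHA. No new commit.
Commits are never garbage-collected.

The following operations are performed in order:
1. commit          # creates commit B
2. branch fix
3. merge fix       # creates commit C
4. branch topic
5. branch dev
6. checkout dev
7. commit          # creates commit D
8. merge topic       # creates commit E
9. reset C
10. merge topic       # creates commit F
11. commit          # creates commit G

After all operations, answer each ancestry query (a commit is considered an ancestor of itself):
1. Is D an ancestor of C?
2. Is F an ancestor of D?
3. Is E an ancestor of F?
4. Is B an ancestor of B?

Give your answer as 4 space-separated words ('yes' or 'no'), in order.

After op 1 (commit): HEAD=main@B [main=B]
After op 2 (branch): HEAD=main@B [fix=B main=B]
After op 3 (merge): HEAD=main@C [fix=B main=C]
After op 4 (branch): HEAD=main@C [fix=B main=C topic=C]
After op 5 (branch): HEAD=main@C [dev=C fix=B main=C topic=C]
After op 6 (checkout): HEAD=dev@C [dev=C fix=B main=C topic=C]
After op 7 (commit): HEAD=dev@D [dev=D fix=B main=C topic=C]
After op 8 (merge): HEAD=dev@E [dev=E fix=B main=C topic=C]
After op 9 (reset): HEAD=dev@C [dev=C fix=B main=C topic=C]
After op 10 (merge): HEAD=dev@F [dev=F fix=B main=C topic=C]
After op 11 (commit): HEAD=dev@G [dev=G fix=B main=C topic=C]
ancestors(C) = {A,B,C}; D in? no
ancestors(D) = {A,B,C,D}; F in? no
ancestors(F) = {A,B,C,F}; E in? no
ancestors(B) = {A,B}; B in? yes

Answer: no no no yes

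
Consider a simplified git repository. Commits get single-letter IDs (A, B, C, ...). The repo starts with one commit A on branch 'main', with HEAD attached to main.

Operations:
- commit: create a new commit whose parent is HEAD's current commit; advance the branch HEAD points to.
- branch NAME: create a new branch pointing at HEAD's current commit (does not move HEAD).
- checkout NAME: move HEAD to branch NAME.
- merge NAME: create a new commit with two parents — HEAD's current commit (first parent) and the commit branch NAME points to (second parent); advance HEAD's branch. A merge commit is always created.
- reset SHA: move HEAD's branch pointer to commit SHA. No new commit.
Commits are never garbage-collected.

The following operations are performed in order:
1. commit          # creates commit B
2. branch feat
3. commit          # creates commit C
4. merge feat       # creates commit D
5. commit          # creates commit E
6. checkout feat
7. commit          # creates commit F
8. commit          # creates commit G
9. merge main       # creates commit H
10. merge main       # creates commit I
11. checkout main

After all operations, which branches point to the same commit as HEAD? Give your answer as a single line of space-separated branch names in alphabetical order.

Answer: main

Derivation:
After op 1 (commit): HEAD=main@B [main=B]
After op 2 (branch): HEAD=main@B [feat=B main=B]
After op 3 (commit): HEAD=main@C [feat=B main=C]
After op 4 (merge): HEAD=main@D [feat=B main=D]
After op 5 (commit): HEAD=main@E [feat=B main=E]
After op 6 (checkout): HEAD=feat@B [feat=B main=E]
After op 7 (commit): HEAD=feat@F [feat=F main=E]
After op 8 (commit): HEAD=feat@G [feat=G main=E]
After op 9 (merge): HEAD=feat@H [feat=H main=E]
After op 10 (merge): HEAD=feat@I [feat=I main=E]
After op 11 (checkout): HEAD=main@E [feat=I main=E]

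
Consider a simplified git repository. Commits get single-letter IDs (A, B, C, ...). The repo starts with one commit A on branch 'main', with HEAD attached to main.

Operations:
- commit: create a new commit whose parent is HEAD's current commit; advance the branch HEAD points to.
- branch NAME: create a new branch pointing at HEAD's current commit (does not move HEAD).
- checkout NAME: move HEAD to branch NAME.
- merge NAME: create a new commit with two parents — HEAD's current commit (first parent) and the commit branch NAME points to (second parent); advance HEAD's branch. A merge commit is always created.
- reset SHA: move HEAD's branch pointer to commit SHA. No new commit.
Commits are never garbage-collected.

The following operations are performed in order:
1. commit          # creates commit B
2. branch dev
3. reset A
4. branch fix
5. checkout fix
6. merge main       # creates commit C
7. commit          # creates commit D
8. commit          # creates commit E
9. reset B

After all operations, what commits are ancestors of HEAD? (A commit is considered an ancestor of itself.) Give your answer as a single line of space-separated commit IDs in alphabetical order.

After op 1 (commit): HEAD=main@B [main=B]
After op 2 (branch): HEAD=main@B [dev=B main=B]
After op 3 (reset): HEAD=main@A [dev=B main=A]
After op 4 (branch): HEAD=main@A [dev=B fix=A main=A]
After op 5 (checkout): HEAD=fix@A [dev=B fix=A main=A]
After op 6 (merge): HEAD=fix@C [dev=B fix=C main=A]
After op 7 (commit): HEAD=fix@D [dev=B fix=D main=A]
After op 8 (commit): HEAD=fix@E [dev=B fix=E main=A]
After op 9 (reset): HEAD=fix@B [dev=B fix=B main=A]

Answer: A B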